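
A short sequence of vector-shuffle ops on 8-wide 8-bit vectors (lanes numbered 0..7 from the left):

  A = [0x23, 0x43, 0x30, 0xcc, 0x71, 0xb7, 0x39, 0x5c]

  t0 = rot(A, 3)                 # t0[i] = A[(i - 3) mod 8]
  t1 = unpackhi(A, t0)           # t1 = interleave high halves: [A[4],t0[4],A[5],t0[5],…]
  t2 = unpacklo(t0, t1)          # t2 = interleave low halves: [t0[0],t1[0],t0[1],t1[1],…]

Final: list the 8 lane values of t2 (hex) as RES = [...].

RES = [0xb7, 0x71, 0x39, 0x43, 0x5c, 0xb7, 0x23, 0x30]

t0 = [0xb7, 0x39, 0x5c, 0x23, 0x43, 0x30, 0xcc, 0x71]
t1 = [0x71, 0x43, 0xb7, 0x30, 0x39, 0xcc, 0x5c, 0x71]
t2 = [0xb7, 0x71, 0x39, 0x43, 0x5c, 0xb7, 0x23, 0x30]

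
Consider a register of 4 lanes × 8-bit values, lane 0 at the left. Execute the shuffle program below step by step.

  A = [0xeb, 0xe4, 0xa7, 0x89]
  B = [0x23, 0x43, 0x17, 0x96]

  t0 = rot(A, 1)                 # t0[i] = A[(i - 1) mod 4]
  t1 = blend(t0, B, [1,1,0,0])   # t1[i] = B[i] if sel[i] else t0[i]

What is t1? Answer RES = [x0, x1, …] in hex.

RES = [ 0x23  0x43  0xe4  0xa7 ]

→ t0 |89|eb|e4|a7|
→ t1 |23|43|e4|a7|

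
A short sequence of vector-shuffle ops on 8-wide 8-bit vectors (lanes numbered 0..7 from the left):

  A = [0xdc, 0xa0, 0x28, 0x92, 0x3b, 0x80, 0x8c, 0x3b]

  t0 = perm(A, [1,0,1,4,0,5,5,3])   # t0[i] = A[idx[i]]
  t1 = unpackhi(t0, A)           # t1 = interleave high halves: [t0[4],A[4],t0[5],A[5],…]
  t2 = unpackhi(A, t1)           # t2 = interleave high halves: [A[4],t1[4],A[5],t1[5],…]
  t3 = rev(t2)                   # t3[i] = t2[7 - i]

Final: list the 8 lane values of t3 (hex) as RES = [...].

RES = [0x3b, 0x3b, 0x92, 0x8c, 0x8c, 0x80, 0x80, 0x3b]

t0 = [0xa0, 0xdc, 0xa0, 0x3b, 0xdc, 0x80, 0x80, 0x92]
t1 = [0xdc, 0x3b, 0x80, 0x80, 0x80, 0x8c, 0x92, 0x3b]
t2 = [0x3b, 0x80, 0x80, 0x8c, 0x8c, 0x92, 0x3b, 0x3b]
t3 = [0x3b, 0x3b, 0x92, 0x8c, 0x8c, 0x80, 0x80, 0x3b]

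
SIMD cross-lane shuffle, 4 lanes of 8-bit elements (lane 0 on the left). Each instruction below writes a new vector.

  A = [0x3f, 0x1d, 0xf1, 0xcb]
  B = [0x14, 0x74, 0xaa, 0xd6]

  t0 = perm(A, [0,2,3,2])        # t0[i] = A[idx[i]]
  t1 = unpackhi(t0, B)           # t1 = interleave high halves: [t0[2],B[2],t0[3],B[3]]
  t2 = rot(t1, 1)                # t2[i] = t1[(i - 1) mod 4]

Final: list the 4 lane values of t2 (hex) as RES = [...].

RES = [ 0xd6  0xcb  0xaa  0xf1 ]

  t0: 3f f1 cb f1
  t1: cb aa f1 d6
  t2: d6 cb aa f1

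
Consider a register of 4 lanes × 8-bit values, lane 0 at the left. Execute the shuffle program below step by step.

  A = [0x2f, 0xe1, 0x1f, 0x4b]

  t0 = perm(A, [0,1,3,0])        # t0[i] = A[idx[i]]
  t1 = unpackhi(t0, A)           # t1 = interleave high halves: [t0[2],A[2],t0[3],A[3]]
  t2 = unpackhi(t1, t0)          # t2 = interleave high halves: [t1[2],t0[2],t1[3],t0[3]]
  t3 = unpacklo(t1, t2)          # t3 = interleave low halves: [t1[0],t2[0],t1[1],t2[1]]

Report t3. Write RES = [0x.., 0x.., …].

→ t0 |2f|e1|4b|2f|
→ t1 |4b|1f|2f|4b|
→ t2 |2f|4b|4b|2f|
→ t3 |4b|2f|1f|4b|

RES = [ 0x4b  0x2f  0x1f  0x4b ]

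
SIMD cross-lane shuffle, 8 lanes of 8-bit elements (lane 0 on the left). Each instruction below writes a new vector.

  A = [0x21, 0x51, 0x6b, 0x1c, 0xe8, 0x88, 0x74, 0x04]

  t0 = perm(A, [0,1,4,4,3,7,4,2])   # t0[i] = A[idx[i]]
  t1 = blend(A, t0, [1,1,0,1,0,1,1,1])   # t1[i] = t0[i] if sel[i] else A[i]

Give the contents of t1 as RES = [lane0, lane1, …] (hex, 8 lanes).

RES = [ 0x21  0x51  0x6b  0xe8  0xe8  0x04  0xe8  0x6b ]

  t0: 21 51 e8 e8 1c 04 e8 6b
  t1: 21 51 6b e8 e8 04 e8 6b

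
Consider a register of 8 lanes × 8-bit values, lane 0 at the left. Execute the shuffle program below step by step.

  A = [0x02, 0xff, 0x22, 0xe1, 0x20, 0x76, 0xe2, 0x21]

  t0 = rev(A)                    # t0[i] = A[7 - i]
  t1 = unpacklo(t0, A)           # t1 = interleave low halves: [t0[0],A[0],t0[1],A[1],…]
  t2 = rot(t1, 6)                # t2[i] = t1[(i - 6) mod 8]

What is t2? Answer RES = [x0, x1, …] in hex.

RES = [0xe2, 0xff, 0x76, 0x22, 0x20, 0xe1, 0x21, 0x02]

  t0: 21 e2 76 20 e1 22 ff 02
  t1: 21 02 e2 ff 76 22 20 e1
  t2: e2 ff 76 22 20 e1 21 02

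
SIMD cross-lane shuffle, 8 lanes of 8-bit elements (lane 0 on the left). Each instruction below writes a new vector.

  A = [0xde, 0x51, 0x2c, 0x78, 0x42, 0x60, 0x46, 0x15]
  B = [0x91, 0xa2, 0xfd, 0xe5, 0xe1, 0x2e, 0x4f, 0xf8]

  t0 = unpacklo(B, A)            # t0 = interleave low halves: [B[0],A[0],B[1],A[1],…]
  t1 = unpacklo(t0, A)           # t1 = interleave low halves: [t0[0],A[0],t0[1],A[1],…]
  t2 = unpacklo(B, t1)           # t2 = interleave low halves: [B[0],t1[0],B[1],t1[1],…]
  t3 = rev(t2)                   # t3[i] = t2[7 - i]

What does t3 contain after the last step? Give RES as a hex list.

  t0: 91 de a2 51 fd 2c e5 78
  t1: 91 de de 51 a2 2c 51 78
  t2: 91 91 a2 de fd de e5 51
  t3: 51 e5 de fd de a2 91 91

RES = [ 0x51  0xe5  0xde  0xfd  0xde  0xa2  0x91  0x91 ]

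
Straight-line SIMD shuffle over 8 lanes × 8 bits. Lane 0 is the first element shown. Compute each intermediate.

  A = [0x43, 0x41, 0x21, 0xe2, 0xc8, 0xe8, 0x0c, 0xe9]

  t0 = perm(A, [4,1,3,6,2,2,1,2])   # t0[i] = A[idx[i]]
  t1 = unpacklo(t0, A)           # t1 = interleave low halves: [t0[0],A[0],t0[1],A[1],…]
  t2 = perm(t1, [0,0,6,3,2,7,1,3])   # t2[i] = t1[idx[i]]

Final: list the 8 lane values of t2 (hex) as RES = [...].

RES = [0xc8, 0xc8, 0x0c, 0x41, 0x41, 0xe2, 0x43, 0x41]

  t0: c8 41 e2 0c 21 21 41 21
  t1: c8 43 41 41 e2 21 0c e2
  t2: c8 c8 0c 41 41 e2 43 41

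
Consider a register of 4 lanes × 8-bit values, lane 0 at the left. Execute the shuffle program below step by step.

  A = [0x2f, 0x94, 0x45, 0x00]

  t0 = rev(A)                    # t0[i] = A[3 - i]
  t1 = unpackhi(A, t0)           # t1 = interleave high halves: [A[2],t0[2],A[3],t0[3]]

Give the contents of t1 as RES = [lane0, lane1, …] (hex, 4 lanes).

RES = [0x45, 0x94, 0x00, 0x2f]

  t0: 00 45 94 2f
  t1: 45 94 00 2f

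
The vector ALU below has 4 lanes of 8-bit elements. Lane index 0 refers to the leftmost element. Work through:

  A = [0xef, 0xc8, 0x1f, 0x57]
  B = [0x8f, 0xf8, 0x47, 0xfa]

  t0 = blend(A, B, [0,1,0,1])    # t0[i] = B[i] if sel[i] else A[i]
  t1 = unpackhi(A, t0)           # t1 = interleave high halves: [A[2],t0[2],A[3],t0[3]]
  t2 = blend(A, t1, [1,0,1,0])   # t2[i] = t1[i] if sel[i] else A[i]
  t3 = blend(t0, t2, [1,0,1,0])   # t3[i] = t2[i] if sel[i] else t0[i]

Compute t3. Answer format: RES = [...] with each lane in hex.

RES = [0x1f, 0xf8, 0x57, 0xfa]

t0 = [0xef, 0xf8, 0x1f, 0xfa]
t1 = [0x1f, 0x1f, 0x57, 0xfa]
t2 = [0x1f, 0xc8, 0x57, 0x57]
t3 = [0x1f, 0xf8, 0x57, 0xfa]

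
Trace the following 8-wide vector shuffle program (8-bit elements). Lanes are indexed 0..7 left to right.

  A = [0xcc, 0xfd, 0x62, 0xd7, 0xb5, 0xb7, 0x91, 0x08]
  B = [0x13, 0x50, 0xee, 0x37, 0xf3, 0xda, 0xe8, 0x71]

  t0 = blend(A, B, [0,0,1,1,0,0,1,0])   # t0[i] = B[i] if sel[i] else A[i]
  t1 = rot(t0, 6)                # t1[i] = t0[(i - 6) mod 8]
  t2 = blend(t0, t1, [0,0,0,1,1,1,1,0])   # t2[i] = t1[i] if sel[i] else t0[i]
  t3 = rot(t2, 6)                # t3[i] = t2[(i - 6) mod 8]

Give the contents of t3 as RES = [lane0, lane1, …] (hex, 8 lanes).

  t0: cc fd ee 37 b5 b7 e8 08
  t1: ee 37 b5 b7 e8 08 cc fd
  t2: cc fd ee b7 e8 08 cc 08
  t3: ee b7 e8 08 cc 08 cc fd

RES = [0xee, 0xb7, 0xe8, 0x08, 0xcc, 0x08, 0xcc, 0xfd]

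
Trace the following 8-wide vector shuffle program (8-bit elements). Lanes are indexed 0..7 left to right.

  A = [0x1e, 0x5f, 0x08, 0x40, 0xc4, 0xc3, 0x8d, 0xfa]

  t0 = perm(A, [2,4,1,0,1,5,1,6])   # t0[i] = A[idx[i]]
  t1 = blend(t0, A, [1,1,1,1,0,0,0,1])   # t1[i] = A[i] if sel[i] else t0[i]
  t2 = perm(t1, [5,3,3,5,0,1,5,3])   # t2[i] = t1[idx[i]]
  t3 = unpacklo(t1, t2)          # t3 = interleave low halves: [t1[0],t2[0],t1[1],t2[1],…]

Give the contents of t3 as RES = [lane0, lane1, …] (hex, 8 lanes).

RES = [0x1e, 0xc3, 0x5f, 0x40, 0x08, 0x40, 0x40, 0xc3]

t0 = [0x08, 0xc4, 0x5f, 0x1e, 0x5f, 0xc3, 0x5f, 0x8d]
t1 = [0x1e, 0x5f, 0x08, 0x40, 0x5f, 0xc3, 0x5f, 0xfa]
t2 = [0xc3, 0x40, 0x40, 0xc3, 0x1e, 0x5f, 0xc3, 0x40]
t3 = [0x1e, 0xc3, 0x5f, 0x40, 0x08, 0x40, 0x40, 0xc3]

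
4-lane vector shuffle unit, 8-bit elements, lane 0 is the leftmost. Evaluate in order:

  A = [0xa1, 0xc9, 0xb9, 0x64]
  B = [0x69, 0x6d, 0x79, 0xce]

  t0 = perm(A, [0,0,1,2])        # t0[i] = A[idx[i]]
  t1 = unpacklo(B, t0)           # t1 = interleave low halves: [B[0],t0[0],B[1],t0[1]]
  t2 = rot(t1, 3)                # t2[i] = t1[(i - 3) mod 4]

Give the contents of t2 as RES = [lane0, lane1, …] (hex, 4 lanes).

RES = [0xa1, 0x6d, 0xa1, 0x69]

t0 = [0xa1, 0xa1, 0xc9, 0xb9]
t1 = [0x69, 0xa1, 0x6d, 0xa1]
t2 = [0xa1, 0x6d, 0xa1, 0x69]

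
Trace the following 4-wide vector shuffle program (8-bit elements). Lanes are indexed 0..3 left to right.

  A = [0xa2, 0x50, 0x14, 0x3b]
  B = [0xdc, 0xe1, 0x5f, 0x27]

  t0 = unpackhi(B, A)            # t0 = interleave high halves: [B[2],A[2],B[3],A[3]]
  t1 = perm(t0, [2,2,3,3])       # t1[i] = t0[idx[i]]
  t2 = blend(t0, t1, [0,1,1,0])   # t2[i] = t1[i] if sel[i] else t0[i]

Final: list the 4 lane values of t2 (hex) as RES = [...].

RES = [0x5f, 0x27, 0x3b, 0x3b]

→ t0 |5f|14|27|3b|
→ t1 |27|27|3b|3b|
→ t2 |5f|27|3b|3b|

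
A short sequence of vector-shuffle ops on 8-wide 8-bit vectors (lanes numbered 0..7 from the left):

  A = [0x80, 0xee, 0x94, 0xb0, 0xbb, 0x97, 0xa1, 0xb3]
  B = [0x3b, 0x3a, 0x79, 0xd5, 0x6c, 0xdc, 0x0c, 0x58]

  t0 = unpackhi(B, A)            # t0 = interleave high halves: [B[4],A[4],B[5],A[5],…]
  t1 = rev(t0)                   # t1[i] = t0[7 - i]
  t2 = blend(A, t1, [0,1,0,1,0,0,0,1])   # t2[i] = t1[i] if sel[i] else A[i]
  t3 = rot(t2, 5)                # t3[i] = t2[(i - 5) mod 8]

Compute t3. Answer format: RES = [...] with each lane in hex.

→ t0 |6c|bb|dc|97|0c|a1|58|b3|
→ t1 |b3|58|a1|0c|97|dc|bb|6c|
→ t2 |80|58|94|0c|bb|97|a1|6c|
→ t3 |0c|bb|97|a1|6c|80|58|94|

RES = [0x0c, 0xbb, 0x97, 0xa1, 0x6c, 0x80, 0x58, 0x94]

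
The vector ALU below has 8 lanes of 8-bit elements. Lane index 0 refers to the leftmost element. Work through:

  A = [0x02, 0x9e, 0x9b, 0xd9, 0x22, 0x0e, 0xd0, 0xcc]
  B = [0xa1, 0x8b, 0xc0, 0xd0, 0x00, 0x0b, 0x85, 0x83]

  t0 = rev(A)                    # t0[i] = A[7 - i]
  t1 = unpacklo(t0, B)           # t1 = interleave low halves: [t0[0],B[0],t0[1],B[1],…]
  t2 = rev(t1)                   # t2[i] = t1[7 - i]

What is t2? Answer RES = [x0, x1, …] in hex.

RES = [0xd0, 0x22, 0xc0, 0x0e, 0x8b, 0xd0, 0xa1, 0xcc]

  t0: cc d0 0e 22 d9 9b 9e 02
  t1: cc a1 d0 8b 0e c0 22 d0
  t2: d0 22 c0 0e 8b d0 a1 cc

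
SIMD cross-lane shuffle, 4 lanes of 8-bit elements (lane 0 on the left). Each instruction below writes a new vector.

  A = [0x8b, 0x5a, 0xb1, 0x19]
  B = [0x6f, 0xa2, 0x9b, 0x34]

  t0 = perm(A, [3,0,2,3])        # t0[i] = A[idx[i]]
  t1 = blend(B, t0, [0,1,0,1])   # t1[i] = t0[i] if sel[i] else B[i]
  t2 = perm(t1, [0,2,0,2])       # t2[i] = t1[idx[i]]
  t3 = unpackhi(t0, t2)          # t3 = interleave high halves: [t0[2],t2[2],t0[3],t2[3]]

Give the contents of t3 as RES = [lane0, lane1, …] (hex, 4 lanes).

RES = [ 0xb1  0x6f  0x19  0x9b ]

→ t0 |19|8b|b1|19|
→ t1 |6f|8b|9b|19|
→ t2 |6f|9b|6f|9b|
→ t3 |b1|6f|19|9b|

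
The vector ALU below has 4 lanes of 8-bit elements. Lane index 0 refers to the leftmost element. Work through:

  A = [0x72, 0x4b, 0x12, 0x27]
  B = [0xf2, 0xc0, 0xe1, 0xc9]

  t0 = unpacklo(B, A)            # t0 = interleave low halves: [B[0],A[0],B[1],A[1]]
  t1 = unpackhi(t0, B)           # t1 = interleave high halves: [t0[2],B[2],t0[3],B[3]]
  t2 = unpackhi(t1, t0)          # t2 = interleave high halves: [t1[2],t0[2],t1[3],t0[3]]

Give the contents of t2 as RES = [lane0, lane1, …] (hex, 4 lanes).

t0 = [0xf2, 0x72, 0xc0, 0x4b]
t1 = [0xc0, 0xe1, 0x4b, 0xc9]
t2 = [0x4b, 0xc0, 0xc9, 0x4b]

RES = [ 0x4b  0xc0  0xc9  0x4b ]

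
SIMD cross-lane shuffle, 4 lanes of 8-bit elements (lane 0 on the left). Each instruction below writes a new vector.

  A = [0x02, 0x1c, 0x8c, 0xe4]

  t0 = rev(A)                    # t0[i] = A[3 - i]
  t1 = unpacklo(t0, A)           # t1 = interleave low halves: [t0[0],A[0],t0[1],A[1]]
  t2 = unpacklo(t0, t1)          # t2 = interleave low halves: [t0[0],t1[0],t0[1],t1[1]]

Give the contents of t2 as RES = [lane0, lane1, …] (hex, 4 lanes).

  t0: e4 8c 1c 02
  t1: e4 02 8c 1c
  t2: e4 e4 8c 02

RES = [ 0xe4  0xe4  0x8c  0x02 ]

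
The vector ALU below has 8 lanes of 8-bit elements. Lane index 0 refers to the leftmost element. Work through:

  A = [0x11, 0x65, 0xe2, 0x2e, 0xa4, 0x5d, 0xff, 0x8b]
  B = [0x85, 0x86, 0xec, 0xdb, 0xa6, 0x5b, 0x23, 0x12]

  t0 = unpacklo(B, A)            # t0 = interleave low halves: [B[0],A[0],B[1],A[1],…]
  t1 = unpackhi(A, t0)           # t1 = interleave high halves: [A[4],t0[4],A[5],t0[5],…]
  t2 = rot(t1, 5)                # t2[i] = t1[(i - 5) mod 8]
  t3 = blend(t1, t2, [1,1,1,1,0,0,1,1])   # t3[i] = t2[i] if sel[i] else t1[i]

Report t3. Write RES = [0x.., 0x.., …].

RES = [0xe2, 0xff, 0xdb, 0x8b, 0xff, 0xdb, 0xec, 0x5d]

  t0: 85 11 86 65 ec e2 db 2e
  t1: a4 ec 5d e2 ff db 8b 2e
  t2: e2 ff db 8b 2e a4 ec 5d
  t3: e2 ff db 8b ff db ec 5d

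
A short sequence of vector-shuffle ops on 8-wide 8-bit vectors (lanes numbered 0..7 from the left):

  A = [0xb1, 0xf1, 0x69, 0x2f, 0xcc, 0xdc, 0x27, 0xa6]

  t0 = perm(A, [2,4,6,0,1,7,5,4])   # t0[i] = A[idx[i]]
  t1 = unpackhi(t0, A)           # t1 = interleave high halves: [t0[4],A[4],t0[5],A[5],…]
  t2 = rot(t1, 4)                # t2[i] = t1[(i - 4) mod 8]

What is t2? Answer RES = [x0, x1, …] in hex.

RES = [0xdc, 0x27, 0xcc, 0xa6, 0xf1, 0xcc, 0xa6, 0xdc]

→ t0 |69|cc|27|b1|f1|a6|dc|cc|
→ t1 |f1|cc|a6|dc|dc|27|cc|a6|
→ t2 |dc|27|cc|a6|f1|cc|a6|dc|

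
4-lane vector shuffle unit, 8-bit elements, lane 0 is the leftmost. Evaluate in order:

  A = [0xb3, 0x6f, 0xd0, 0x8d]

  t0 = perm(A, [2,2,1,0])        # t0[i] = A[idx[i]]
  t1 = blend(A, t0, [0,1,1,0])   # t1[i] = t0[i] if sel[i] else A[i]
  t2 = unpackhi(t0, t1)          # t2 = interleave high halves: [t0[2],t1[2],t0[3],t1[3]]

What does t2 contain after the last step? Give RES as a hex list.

RES = [ 0x6f  0x6f  0xb3  0x8d ]

  t0: d0 d0 6f b3
  t1: b3 d0 6f 8d
  t2: 6f 6f b3 8d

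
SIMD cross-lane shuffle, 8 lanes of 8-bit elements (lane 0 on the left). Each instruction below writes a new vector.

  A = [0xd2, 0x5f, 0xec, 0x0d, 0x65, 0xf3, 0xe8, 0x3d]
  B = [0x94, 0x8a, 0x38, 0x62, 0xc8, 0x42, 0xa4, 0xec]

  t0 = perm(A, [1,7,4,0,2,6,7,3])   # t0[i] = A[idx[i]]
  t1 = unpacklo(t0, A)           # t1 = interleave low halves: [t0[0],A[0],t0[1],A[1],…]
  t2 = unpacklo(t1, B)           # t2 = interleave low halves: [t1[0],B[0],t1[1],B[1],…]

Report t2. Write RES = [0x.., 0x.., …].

RES = [ 0x5f  0x94  0xd2  0x8a  0x3d  0x38  0x5f  0x62 ]

→ t0 |5f|3d|65|d2|ec|e8|3d|0d|
→ t1 |5f|d2|3d|5f|65|ec|d2|0d|
→ t2 |5f|94|d2|8a|3d|38|5f|62|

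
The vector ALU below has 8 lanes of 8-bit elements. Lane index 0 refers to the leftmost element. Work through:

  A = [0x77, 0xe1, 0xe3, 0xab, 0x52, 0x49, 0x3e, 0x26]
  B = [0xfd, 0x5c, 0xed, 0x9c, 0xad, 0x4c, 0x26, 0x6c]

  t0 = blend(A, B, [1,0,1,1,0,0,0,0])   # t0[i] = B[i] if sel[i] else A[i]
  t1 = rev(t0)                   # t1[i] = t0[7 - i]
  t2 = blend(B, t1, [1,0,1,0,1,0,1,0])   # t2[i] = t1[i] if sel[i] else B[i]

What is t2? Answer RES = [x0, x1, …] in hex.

t0 = [0xfd, 0xe1, 0xed, 0x9c, 0x52, 0x49, 0x3e, 0x26]
t1 = [0x26, 0x3e, 0x49, 0x52, 0x9c, 0xed, 0xe1, 0xfd]
t2 = [0x26, 0x5c, 0x49, 0x9c, 0x9c, 0x4c, 0xe1, 0x6c]

RES = [ 0x26  0x5c  0x49  0x9c  0x9c  0x4c  0xe1  0x6c ]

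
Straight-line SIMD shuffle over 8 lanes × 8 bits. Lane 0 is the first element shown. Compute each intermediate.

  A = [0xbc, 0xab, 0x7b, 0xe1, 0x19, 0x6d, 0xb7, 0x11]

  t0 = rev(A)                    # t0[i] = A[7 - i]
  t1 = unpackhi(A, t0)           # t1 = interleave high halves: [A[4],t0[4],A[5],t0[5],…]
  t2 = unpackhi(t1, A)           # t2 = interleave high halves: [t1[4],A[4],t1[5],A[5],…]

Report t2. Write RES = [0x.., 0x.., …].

RES = [0xb7, 0x19, 0xab, 0x6d, 0x11, 0xb7, 0xbc, 0x11]

  t0: 11 b7 6d 19 e1 7b ab bc
  t1: 19 e1 6d 7b b7 ab 11 bc
  t2: b7 19 ab 6d 11 b7 bc 11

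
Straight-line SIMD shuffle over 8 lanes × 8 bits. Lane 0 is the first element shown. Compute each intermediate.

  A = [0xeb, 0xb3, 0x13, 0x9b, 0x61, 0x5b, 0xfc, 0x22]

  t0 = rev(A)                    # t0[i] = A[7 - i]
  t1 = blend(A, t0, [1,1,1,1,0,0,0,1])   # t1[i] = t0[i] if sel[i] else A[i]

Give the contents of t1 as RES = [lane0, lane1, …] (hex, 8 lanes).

  t0: 22 fc 5b 61 9b 13 b3 eb
  t1: 22 fc 5b 61 61 5b fc eb

RES = [ 0x22  0xfc  0x5b  0x61  0x61  0x5b  0xfc  0xeb ]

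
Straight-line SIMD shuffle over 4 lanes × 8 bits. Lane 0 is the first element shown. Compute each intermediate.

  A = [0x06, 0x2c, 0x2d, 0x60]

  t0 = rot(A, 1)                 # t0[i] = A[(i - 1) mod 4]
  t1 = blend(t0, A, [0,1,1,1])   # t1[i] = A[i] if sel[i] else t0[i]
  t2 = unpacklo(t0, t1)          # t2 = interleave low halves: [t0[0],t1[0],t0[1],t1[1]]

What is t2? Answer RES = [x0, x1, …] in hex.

  t0: 60 06 2c 2d
  t1: 60 2c 2d 60
  t2: 60 60 06 2c

RES = [0x60, 0x60, 0x06, 0x2c]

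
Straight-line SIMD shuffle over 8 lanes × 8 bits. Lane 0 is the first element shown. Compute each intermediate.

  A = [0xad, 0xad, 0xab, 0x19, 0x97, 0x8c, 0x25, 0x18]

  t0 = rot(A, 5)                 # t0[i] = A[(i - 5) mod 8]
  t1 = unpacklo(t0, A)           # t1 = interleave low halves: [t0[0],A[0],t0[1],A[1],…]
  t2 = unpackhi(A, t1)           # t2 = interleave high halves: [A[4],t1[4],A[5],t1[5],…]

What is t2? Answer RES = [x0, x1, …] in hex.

→ t0 |19|97|8c|25|18|ad|ad|ab|
→ t1 |19|ad|97|ad|8c|ab|25|19|
→ t2 |97|8c|8c|ab|25|25|18|19|

RES = [0x97, 0x8c, 0x8c, 0xab, 0x25, 0x25, 0x18, 0x19]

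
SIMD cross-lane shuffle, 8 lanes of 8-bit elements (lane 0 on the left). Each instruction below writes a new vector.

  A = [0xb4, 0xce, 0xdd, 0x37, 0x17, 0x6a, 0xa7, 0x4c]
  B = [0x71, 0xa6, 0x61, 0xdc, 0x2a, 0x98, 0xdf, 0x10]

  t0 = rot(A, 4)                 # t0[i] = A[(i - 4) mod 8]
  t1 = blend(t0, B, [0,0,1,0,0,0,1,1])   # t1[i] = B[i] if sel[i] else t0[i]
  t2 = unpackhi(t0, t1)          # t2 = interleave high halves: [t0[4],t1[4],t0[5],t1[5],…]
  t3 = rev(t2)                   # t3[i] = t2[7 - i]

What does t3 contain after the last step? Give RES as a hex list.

→ t0 |17|6a|a7|4c|b4|ce|dd|37|
→ t1 |17|6a|61|4c|b4|ce|df|10|
→ t2 |b4|b4|ce|ce|dd|df|37|10|
→ t3 |10|37|df|dd|ce|ce|b4|b4|

RES = [ 0x10  0x37  0xdf  0xdd  0xce  0xce  0xb4  0xb4 ]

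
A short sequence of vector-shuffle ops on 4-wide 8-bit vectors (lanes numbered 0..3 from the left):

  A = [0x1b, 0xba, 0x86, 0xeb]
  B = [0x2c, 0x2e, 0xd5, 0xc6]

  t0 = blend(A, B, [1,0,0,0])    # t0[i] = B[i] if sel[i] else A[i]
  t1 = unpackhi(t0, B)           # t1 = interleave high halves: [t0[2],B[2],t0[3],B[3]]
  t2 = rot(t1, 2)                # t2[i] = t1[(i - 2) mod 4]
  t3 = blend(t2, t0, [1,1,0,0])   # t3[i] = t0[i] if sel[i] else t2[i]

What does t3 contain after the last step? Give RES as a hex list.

RES = [ 0x2c  0xba  0x86  0xd5 ]

t0 = [0x2c, 0xba, 0x86, 0xeb]
t1 = [0x86, 0xd5, 0xeb, 0xc6]
t2 = [0xeb, 0xc6, 0x86, 0xd5]
t3 = [0x2c, 0xba, 0x86, 0xd5]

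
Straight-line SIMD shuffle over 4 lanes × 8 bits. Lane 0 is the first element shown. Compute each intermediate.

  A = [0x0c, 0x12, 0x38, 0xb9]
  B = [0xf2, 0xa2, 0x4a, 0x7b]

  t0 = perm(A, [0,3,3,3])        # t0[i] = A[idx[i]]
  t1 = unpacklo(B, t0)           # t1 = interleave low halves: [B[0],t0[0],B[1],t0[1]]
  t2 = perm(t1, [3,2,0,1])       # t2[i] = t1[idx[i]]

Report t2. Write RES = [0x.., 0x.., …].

  t0: 0c b9 b9 b9
  t1: f2 0c a2 b9
  t2: b9 a2 f2 0c

RES = [0xb9, 0xa2, 0xf2, 0x0c]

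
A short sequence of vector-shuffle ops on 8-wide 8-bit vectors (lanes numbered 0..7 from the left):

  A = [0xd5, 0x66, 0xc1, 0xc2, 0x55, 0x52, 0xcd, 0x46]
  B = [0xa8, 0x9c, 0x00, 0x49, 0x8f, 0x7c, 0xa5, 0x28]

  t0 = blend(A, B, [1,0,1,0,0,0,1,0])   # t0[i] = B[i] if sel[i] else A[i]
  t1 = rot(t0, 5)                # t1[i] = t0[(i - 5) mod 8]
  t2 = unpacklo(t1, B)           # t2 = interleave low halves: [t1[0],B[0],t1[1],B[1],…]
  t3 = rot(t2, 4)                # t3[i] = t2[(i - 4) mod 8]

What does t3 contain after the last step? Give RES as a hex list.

RES = [0x52, 0x00, 0xa5, 0x49, 0xc2, 0xa8, 0x55, 0x9c]

  t0: a8 66 00 c2 55 52 a5 46
  t1: c2 55 52 a5 46 a8 66 00
  t2: c2 a8 55 9c 52 00 a5 49
  t3: 52 00 a5 49 c2 a8 55 9c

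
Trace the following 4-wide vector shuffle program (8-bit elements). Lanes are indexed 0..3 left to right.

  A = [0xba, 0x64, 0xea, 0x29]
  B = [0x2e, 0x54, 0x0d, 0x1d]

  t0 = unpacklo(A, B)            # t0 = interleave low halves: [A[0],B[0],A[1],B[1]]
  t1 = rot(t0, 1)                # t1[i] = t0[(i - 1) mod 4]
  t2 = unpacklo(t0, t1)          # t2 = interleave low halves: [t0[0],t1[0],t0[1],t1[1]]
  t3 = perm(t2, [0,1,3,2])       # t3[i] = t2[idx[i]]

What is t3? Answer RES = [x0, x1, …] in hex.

→ t0 |ba|2e|64|54|
→ t1 |54|ba|2e|64|
→ t2 |ba|54|2e|ba|
→ t3 |ba|54|ba|2e|

RES = [0xba, 0x54, 0xba, 0x2e]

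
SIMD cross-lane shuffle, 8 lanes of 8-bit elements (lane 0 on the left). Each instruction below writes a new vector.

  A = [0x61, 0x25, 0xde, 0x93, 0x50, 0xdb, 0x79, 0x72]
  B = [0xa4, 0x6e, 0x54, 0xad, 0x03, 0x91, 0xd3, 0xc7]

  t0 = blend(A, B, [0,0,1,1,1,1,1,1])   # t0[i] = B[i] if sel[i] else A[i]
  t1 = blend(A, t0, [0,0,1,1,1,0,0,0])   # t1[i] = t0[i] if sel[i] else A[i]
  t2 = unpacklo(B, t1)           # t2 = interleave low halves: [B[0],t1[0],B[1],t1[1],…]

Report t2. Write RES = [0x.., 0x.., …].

RES = [0xa4, 0x61, 0x6e, 0x25, 0x54, 0x54, 0xad, 0xad]

→ t0 |61|25|54|ad|03|91|d3|c7|
→ t1 |61|25|54|ad|03|db|79|72|
→ t2 |a4|61|6e|25|54|54|ad|ad|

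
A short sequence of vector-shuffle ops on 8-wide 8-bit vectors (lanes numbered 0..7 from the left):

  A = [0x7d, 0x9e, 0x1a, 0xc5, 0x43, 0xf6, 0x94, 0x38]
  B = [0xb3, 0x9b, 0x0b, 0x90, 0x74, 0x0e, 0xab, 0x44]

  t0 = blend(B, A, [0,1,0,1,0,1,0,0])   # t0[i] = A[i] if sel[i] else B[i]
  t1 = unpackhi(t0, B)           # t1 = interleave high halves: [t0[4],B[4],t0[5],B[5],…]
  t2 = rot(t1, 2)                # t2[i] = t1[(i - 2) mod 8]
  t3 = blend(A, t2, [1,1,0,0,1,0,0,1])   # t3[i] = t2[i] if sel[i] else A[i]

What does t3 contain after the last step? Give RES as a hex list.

  t0: b3 9e 0b c5 74 f6 ab 44
  t1: 74 74 f6 0e ab ab 44 44
  t2: 44 44 74 74 f6 0e ab ab
  t3: 44 44 1a c5 f6 f6 94 ab

RES = [ 0x44  0x44  0x1a  0xc5  0xf6  0xf6  0x94  0xab ]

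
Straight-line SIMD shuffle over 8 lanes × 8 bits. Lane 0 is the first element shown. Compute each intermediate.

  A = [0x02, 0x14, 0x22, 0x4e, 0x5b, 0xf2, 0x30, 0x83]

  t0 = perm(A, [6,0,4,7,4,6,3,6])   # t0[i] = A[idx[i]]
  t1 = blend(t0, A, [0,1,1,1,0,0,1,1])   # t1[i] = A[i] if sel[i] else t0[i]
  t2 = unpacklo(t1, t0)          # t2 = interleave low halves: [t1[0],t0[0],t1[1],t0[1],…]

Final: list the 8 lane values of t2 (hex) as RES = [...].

RES = [0x30, 0x30, 0x14, 0x02, 0x22, 0x5b, 0x4e, 0x83]

  t0: 30 02 5b 83 5b 30 4e 30
  t1: 30 14 22 4e 5b 30 30 83
  t2: 30 30 14 02 22 5b 4e 83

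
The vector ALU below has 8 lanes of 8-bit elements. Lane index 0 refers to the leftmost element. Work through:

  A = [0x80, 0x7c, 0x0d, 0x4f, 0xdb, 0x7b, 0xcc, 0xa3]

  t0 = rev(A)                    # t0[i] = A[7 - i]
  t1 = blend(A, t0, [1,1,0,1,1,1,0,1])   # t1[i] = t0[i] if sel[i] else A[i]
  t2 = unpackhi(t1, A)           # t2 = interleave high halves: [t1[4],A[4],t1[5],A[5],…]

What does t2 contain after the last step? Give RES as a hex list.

RES = [0x4f, 0xdb, 0x0d, 0x7b, 0xcc, 0xcc, 0x80, 0xa3]

t0 = [0xa3, 0xcc, 0x7b, 0xdb, 0x4f, 0x0d, 0x7c, 0x80]
t1 = [0xa3, 0xcc, 0x0d, 0xdb, 0x4f, 0x0d, 0xcc, 0x80]
t2 = [0x4f, 0xdb, 0x0d, 0x7b, 0xcc, 0xcc, 0x80, 0xa3]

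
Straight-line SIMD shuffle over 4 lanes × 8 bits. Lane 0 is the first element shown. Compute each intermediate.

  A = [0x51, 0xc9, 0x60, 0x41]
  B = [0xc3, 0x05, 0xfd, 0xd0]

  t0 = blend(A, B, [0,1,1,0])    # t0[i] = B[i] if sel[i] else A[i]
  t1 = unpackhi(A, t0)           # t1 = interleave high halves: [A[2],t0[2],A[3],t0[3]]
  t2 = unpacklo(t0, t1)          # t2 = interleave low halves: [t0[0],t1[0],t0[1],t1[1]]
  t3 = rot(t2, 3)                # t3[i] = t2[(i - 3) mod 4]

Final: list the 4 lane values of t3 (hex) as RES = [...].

RES = [0x60, 0x05, 0xfd, 0x51]

→ t0 |51|05|fd|41|
→ t1 |60|fd|41|41|
→ t2 |51|60|05|fd|
→ t3 |60|05|fd|51|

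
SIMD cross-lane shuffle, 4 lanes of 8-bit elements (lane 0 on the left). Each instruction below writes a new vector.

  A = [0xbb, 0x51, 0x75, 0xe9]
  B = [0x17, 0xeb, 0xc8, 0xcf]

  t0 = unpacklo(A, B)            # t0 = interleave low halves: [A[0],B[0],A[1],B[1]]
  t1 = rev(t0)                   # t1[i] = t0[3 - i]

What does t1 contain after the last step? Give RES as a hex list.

  t0: bb 17 51 eb
  t1: eb 51 17 bb

RES = [ 0xeb  0x51  0x17  0xbb ]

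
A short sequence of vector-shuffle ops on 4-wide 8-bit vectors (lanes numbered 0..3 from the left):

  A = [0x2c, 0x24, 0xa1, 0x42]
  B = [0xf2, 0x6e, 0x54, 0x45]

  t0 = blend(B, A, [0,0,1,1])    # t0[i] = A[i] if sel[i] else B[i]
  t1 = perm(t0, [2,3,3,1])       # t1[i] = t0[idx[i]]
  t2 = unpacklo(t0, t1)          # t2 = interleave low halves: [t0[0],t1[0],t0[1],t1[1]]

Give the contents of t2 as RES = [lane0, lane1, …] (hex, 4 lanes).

t0 = [0xf2, 0x6e, 0xa1, 0x42]
t1 = [0xa1, 0x42, 0x42, 0x6e]
t2 = [0xf2, 0xa1, 0x6e, 0x42]

RES = [ 0xf2  0xa1  0x6e  0x42 ]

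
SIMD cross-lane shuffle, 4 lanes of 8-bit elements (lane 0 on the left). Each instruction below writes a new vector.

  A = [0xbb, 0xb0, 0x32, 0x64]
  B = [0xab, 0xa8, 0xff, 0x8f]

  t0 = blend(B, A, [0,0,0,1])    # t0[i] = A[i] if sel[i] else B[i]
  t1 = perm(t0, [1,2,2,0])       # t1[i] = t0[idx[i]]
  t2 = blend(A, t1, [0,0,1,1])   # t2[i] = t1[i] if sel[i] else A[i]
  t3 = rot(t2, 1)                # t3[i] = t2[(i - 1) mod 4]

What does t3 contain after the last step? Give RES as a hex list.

RES = [0xab, 0xbb, 0xb0, 0xff]

  t0: ab a8 ff 64
  t1: a8 ff ff ab
  t2: bb b0 ff ab
  t3: ab bb b0 ff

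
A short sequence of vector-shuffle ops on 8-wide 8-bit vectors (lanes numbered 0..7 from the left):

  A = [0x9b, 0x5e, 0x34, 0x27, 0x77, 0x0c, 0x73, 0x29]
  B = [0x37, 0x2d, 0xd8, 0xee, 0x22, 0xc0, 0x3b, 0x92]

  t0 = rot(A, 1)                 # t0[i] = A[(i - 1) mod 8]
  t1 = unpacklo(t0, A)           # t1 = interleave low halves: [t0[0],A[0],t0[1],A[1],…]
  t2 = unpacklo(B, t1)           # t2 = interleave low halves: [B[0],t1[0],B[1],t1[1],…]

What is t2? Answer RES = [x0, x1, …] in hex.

→ t0 |29|9b|5e|34|27|77|0c|73|
→ t1 |29|9b|9b|5e|5e|34|34|27|
→ t2 |37|29|2d|9b|d8|9b|ee|5e|

RES = [ 0x37  0x29  0x2d  0x9b  0xd8  0x9b  0xee  0x5e ]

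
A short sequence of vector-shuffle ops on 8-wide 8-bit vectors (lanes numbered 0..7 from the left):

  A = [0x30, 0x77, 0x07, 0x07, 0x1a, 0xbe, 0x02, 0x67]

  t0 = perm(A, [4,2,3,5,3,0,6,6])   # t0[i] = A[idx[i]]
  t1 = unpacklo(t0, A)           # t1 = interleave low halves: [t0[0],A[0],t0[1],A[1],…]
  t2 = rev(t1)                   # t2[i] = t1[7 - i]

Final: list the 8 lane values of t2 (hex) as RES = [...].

t0 = [0x1a, 0x07, 0x07, 0xbe, 0x07, 0x30, 0x02, 0x02]
t1 = [0x1a, 0x30, 0x07, 0x77, 0x07, 0x07, 0xbe, 0x07]
t2 = [0x07, 0xbe, 0x07, 0x07, 0x77, 0x07, 0x30, 0x1a]

RES = [ 0x07  0xbe  0x07  0x07  0x77  0x07  0x30  0x1a ]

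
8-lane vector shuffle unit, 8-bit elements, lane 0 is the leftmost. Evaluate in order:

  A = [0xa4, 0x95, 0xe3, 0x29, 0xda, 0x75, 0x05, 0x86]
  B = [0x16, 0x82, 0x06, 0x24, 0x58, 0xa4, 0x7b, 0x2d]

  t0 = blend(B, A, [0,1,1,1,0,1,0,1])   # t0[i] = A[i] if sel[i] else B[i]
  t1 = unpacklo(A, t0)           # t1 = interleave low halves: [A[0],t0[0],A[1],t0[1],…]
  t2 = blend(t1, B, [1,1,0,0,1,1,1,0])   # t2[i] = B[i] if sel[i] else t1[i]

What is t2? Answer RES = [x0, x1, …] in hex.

RES = [ 0x16  0x82  0x95  0x95  0x58  0xa4  0x7b  0x29 ]

t0 = [0x16, 0x95, 0xe3, 0x29, 0x58, 0x75, 0x7b, 0x86]
t1 = [0xa4, 0x16, 0x95, 0x95, 0xe3, 0xe3, 0x29, 0x29]
t2 = [0x16, 0x82, 0x95, 0x95, 0x58, 0xa4, 0x7b, 0x29]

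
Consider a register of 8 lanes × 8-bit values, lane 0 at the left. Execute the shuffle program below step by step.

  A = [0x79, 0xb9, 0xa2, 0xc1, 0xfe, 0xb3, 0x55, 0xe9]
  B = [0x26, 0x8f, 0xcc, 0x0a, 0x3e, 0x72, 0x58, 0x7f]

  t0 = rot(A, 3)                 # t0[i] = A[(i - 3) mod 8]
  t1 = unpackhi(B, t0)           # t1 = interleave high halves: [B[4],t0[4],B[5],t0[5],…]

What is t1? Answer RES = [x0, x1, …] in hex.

t0 = [0xb3, 0x55, 0xe9, 0x79, 0xb9, 0xa2, 0xc1, 0xfe]
t1 = [0x3e, 0xb9, 0x72, 0xa2, 0x58, 0xc1, 0x7f, 0xfe]

RES = [ 0x3e  0xb9  0x72  0xa2  0x58  0xc1  0x7f  0xfe ]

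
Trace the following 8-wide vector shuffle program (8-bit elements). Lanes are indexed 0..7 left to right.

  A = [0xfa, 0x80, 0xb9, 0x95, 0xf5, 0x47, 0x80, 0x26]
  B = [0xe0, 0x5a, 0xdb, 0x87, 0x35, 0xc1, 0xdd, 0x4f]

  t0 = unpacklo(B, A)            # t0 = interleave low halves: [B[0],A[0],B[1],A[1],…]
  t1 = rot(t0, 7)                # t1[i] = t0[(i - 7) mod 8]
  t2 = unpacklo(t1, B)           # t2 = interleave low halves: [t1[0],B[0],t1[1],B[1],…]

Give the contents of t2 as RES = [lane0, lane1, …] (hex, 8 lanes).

RES = [0xfa, 0xe0, 0x5a, 0x5a, 0x80, 0xdb, 0xdb, 0x87]

  t0: e0 fa 5a 80 db b9 87 95
  t1: fa 5a 80 db b9 87 95 e0
  t2: fa e0 5a 5a 80 db db 87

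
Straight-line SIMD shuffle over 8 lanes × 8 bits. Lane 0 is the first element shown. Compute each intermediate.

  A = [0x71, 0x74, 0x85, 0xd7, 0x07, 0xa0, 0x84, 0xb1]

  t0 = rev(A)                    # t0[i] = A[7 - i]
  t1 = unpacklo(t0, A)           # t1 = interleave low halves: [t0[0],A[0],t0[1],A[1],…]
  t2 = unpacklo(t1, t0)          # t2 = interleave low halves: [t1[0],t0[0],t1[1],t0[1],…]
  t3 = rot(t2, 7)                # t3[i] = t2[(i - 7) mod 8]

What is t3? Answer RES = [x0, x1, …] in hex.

RES = [ 0xb1  0x71  0x84  0x84  0xa0  0x74  0x07  0xb1 ]

  t0: b1 84 a0 07 d7 85 74 71
  t1: b1 71 84 74 a0 85 07 d7
  t2: b1 b1 71 84 84 a0 74 07
  t3: b1 71 84 84 a0 74 07 b1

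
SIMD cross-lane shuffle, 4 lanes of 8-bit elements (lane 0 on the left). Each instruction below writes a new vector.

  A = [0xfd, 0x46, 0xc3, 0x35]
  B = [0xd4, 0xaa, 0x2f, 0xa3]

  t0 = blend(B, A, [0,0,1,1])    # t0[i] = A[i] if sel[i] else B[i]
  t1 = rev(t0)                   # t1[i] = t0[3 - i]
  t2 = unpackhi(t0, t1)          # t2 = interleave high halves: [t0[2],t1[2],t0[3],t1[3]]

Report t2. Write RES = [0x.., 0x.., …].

→ t0 |d4|aa|c3|35|
→ t1 |35|c3|aa|d4|
→ t2 |c3|aa|35|d4|

RES = [0xc3, 0xaa, 0x35, 0xd4]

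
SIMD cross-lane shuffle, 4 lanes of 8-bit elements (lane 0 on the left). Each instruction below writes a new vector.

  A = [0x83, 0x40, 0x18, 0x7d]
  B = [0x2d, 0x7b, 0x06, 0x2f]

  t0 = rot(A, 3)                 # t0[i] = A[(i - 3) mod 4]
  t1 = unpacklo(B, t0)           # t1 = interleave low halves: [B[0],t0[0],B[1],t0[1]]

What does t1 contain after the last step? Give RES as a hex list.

RES = [ 0x2d  0x40  0x7b  0x18 ]

→ t0 |40|18|7d|83|
→ t1 |2d|40|7b|18|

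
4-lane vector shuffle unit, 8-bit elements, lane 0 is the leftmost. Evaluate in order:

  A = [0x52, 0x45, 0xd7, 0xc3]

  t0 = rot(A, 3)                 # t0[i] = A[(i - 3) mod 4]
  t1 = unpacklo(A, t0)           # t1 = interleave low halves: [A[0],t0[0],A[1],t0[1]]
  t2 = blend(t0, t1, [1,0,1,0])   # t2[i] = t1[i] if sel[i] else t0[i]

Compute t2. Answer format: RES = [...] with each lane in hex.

RES = [ 0x52  0xd7  0x45  0x52 ]

→ t0 |45|d7|c3|52|
→ t1 |52|45|45|d7|
→ t2 |52|d7|45|52|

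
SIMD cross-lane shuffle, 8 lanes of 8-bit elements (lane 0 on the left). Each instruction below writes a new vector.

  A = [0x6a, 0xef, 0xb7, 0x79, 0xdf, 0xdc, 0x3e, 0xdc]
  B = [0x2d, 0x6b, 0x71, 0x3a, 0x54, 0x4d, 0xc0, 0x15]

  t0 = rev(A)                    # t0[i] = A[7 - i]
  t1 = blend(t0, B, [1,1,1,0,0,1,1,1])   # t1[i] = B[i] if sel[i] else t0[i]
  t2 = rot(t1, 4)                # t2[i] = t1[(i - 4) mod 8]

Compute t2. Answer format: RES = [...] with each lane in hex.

  t0: dc 3e dc df 79 b7 ef 6a
  t1: 2d 6b 71 df 79 4d c0 15
  t2: 79 4d c0 15 2d 6b 71 df

RES = [ 0x79  0x4d  0xc0  0x15  0x2d  0x6b  0x71  0xdf ]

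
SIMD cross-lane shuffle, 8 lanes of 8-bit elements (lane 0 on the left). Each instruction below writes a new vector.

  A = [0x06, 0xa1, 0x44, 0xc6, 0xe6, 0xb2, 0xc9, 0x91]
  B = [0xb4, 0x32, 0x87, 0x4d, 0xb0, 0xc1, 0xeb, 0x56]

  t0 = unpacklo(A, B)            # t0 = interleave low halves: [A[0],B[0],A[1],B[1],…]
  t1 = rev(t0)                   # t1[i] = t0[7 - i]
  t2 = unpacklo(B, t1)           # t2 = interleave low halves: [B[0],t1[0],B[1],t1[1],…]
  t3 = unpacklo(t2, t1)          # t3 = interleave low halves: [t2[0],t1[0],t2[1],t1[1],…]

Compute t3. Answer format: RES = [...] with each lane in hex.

t0 = [0x06, 0xb4, 0xa1, 0x32, 0x44, 0x87, 0xc6, 0x4d]
t1 = [0x4d, 0xc6, 0x87, 0x44, 0x32, 0xa1, 0xb4, 0x06]
t2 = [0xb4, 0x4d, 0x32, 0xc6, 0x87, 0x87, 0x4d, 0x44]
t3 = [0xb4, 0x4d, 0x4d, 0xc6, 0x32, 0x87, 0xc6, 0x44]

RES = [ 0xb4  0x4d  0x4d  0xc6  0x32  0x87  0xc6  0x44 ]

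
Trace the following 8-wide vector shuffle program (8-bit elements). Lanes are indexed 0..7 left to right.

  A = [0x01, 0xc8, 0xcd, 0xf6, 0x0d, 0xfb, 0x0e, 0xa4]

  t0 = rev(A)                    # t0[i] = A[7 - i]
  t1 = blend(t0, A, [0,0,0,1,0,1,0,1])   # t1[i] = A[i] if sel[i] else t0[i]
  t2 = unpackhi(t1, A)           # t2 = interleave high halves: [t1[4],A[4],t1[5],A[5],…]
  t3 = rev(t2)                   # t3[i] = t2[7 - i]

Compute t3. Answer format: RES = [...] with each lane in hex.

  t0: a4 0e fb 0d f6 cd c8 01
  t1: a4 0e fb f6 f6 fb c8 a4
  t2: f6 0d fb fb c8 0e a4 a4
  t3: a4 a4 0e c8 fb fb 0d f6

RES = [ 0xa4  0xa4  0x0e  0xc8  0xfb  0xfb  0x0d  0xf6 ]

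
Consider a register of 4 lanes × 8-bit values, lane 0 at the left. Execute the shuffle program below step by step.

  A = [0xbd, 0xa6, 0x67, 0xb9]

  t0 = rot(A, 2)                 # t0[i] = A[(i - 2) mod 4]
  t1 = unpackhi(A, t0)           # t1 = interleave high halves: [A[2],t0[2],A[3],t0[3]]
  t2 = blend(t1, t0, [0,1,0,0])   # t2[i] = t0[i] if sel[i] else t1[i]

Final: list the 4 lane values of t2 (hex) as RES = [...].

→ t0 |67|b9|bd|a6|
→ t1 |67|bd|b9|a6|
→ t2 |67|b9|b9|a6|

RES = [ 0x67  0xb9  0xb9  0xa6 ]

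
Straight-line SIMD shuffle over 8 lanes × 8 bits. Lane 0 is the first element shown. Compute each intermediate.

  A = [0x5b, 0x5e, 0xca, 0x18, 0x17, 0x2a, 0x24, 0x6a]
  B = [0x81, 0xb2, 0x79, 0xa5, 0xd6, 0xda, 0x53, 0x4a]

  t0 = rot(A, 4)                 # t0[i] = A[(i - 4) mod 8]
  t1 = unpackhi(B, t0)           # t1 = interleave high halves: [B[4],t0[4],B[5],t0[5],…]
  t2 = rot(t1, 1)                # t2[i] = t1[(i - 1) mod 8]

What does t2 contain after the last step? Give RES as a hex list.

RES = [0x18, 0xd6, 0x5b, 0xda, 0x5e, 0x53, 0xca, 0x4a]

t0 = [0x17, 0x2a, 0x24, 0x6a, 0x5b, 0x5e, 0xca, 0x18]
t1 = [0xd6, 0x5b, 0xda, 0x5e, 0x53, 0xca, 0x4a, 0x18]
t2 = [0x18, 0xd6, 0x5b, 0xda, 0x5e, 0x53, 0xca, 0x4a]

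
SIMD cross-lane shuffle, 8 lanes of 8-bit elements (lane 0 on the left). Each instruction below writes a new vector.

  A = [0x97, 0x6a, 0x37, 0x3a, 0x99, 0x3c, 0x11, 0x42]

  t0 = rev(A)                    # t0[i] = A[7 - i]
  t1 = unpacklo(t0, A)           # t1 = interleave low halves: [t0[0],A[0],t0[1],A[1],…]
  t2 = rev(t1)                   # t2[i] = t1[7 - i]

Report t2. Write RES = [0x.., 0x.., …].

t0 = [0x42, 0x11, 0x3c, 0x99, 0x3a, 0x37, 0x6a, 0x97]
t1 = [0x42, 0x97, 0x11, 0x6a, 0x3c, 0x37, 0x99, 0x3a]
t2 = [0x3a, 0x99, 0x37, 0x3c, 0x6a, 0x11, 0x97, 0x42]

RES = [ 0x3a  0x99  0x37  0x3c  0x6a  0x11  0x97  0x42 ]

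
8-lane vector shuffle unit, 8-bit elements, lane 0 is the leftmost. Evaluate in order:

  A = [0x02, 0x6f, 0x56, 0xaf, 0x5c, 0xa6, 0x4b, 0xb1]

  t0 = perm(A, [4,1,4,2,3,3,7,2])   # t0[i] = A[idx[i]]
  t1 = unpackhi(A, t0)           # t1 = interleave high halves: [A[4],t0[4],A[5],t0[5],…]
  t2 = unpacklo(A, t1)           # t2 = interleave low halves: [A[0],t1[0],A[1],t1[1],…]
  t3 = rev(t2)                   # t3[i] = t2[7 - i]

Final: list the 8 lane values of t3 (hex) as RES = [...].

  t0: 5c 6f 5c 56 af af b1 56
  t1: 5c af a6 af 4b b1 b1 56
  t2: 02 5c 6f af 56 a6 af af
  t3: af af a6 56 af 6f 5c 02

RES = [ 0xaf  0xaf  0xa6  0x56  0xaf  0x6f  0x5c  0x02 ]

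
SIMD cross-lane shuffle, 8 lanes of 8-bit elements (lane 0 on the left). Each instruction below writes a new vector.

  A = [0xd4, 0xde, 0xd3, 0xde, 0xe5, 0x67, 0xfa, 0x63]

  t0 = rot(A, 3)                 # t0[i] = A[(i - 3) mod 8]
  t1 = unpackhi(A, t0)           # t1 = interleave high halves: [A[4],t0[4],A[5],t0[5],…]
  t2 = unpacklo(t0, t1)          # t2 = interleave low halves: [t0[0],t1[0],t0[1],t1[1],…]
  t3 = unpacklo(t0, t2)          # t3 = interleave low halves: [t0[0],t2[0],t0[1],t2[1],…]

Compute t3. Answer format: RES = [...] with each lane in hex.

RES = [ 0x67  0x67  0xfa  0xe5  0x63  0xfa  0xd4  0xde ]

t0 = [0x67, 0xfa, 0x63, 0xd4, 0xde, 0xd3, 0xde, 0xe5]
t1 = [0xe5, 0xde, 0x67, 0xd3, 0xfa, 0xde, 0x63, 0xe5]
t2 = [0x67, 0xe5, 0xfa, 0xde, 0x63, 0x67, 0xd4, 0xd3]
t3 = [0x67, 0x67, 0xfa, 0xe5, 0x63, 0xfa, 0xd4, 0xde]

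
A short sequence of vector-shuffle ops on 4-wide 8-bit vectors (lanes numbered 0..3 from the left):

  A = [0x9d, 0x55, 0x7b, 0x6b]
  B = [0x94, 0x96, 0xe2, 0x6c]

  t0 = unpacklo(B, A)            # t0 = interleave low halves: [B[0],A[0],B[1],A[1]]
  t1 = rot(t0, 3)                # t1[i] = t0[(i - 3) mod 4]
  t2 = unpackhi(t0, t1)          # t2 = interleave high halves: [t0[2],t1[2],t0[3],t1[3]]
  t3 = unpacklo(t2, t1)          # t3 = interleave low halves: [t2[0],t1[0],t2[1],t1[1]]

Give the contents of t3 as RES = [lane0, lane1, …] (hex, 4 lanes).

→ t0 |94|9d|96|55|
→ t1 |9d|96|55|94|
→ t2 |96|55|55|94|
→ t3 |96|9d|55|96|

RES = [0x96, 0x9d, 0x55, 0x96]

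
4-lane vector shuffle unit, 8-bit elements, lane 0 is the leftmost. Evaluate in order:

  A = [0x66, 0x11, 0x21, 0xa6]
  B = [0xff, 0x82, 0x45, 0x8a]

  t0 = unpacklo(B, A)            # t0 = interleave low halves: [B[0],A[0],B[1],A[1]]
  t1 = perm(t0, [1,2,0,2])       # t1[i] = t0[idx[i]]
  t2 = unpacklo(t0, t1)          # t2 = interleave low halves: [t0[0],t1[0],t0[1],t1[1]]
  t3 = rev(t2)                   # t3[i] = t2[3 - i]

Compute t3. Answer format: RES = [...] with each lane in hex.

RES = [ 0x82  0x66  0x66  0xff ]

→ t0 |ff|66|82|11|
→ t1 |66|82|ff|82|
→ t2 |ff|66|66|82|
→ t3 |82|66|66|ff|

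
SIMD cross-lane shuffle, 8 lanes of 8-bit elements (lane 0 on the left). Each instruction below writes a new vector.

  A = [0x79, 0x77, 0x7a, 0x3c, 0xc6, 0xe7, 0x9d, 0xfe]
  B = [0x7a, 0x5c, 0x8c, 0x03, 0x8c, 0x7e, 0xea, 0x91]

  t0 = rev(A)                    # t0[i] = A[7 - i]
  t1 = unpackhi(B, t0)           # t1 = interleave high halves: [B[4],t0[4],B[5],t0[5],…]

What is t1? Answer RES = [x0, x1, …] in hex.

  t0: fe 9d e7 c6 3c 7a 77 79
  t1: 8c 3c 7e 7a ea 77 91 79

RES = [0x8c, 0x3c, 0x7e, 0x7a, 0xea, 0x77, 0x91, 0x79]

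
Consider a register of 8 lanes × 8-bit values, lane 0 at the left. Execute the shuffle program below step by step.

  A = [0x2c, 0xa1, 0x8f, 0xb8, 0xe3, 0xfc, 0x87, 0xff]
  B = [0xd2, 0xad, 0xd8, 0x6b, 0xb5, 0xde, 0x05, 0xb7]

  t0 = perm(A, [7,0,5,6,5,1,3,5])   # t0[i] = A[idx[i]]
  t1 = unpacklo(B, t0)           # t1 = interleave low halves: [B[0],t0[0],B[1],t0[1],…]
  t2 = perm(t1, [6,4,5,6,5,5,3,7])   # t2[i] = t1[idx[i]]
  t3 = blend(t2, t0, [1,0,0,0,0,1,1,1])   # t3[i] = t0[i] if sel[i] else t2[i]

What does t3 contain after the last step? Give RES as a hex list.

RES = [0xff, 0xd8, 0xfc, 0x6b, 0xfc, 0xa1, 0xb8, 0xfc]

→ t0 |ff|2c|fc|87|fc|a1|b8|fc|
→ t1 |d2|ff|ad|2c|d8|fc|6b|87|
→ t2 |6b|d8|fc|6b|fc|fc|2c|87|
→ t3 |ff|d8|fc|6b|fc|a1|b8|fc|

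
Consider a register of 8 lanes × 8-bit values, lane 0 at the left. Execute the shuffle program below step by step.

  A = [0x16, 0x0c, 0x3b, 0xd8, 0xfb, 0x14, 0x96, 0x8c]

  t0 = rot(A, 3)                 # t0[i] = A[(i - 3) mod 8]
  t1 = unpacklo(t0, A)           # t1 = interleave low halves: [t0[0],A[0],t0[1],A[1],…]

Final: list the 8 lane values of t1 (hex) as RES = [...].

RES = [0x14, 0x16, 0x96, 0x0c, 0x8c, 0x3b, 0x16, 0xd8]

t0 = [0x14, 0x96, 0x8c, 0x16, 0x0c, 0x3b, 0xd8, 0xfb]
t1 = [0x14, 0x16, 0x96, 0x0c, 0x8c, 0x3b, 0x16, 0xd8]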